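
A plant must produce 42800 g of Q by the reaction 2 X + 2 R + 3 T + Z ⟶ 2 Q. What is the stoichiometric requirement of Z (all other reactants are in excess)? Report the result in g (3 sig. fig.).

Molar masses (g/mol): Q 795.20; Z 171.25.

4610 g

n(Q) = 42800 / 795.20 = 53.82 mol
n(Z) = (1/2) × 53.82 = 26.91 mol
mass = 26.91 × 171.25 = 4608 g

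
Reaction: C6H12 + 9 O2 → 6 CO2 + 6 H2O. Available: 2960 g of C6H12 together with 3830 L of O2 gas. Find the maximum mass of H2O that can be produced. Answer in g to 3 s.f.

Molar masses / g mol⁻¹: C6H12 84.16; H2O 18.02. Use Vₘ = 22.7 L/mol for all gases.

n(C6H12) = 2960 / 84.16 = 35.17 mol
n(O2) = 3830 / 22.7 = 168.7 mol
n/ν → C6H12: 35.17, O2: 18.74; O2 is limiting.
n(H2O) = (6/9) × 168.7 = 112.5 mol
mass = 112.5 × 18.02 = 2027 g

2030 g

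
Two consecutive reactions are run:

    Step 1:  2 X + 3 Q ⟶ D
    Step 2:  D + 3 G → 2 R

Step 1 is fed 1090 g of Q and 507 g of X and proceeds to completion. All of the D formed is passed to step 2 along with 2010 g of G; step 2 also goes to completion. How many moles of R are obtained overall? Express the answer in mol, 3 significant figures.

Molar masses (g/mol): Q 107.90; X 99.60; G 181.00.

5.09 mol

Step 1:
n(Q) = 1090 / 107.90 = 10.10 mol
n(X) = 507.0 / 99.60 = 5.090 mol
n/ν → Q: 3.367, X: 2.545; X is limiting.
n(D) produced = (1/2) × 5.090 = 2.545 mol
Step 2:
n(D) available = 2.545 mol
n(G) = 2010 / 181.00 = 11.10 mol
n/ν → D: 2.545, G: 3.700; D is limiting.
n(R) = (2/1) × 2.545 = 5.090 mol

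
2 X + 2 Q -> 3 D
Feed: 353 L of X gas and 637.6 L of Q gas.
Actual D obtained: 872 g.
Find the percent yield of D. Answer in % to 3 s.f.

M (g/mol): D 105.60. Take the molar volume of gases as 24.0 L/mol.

n(X) = 353.0 / 24.0 = 14.71 mol
n(Q) = 637.6 / 24.0 = 26.57 mol
n/ν → X: 7.355, Q: 13.29; X is limiting.
theoretical n(D) = (3/2) × 14.71 = 22.07 mol → 2331 g
% yield = 872 / 2331 × 100 = 37.41 %

37.4 %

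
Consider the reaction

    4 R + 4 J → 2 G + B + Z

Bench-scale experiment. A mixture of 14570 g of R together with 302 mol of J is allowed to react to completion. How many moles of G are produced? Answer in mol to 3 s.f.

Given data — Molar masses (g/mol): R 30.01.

n(R) = 14570 / 30.01 = 485.5 mol
n(J) = 302.0 mol
n/ν → R: 121.4, J: 75.50; J is limiting.
n(G) = (2/4) × 302.0 = 151.0 mol

151 mol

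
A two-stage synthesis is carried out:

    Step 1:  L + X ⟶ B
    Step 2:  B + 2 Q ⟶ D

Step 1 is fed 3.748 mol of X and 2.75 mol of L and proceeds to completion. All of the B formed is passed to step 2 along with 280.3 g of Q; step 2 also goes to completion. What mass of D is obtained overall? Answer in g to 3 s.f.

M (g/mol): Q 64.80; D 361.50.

782 g

Step 1:
n(X) = 3.748 mol
n(L) = 2.750 mol
n/ν for X = 3.748/1 = 3.748
n/ν for L = 2.750/1 = 2.750
Smallest n/ν is L → limiting reagent.
n(B) produced = (1/1) × 2.750 = 2.750 mol
Step 2:
n(B) available = 2.750 mol
n(Q) = 280.3 / 64.80 = 4.326 mol
n/ν for B = 2.750/1 = 2.750
n/ν for Q = 4.326/2 = 2.163
Smallest n/ν is Q → limiting reagent.
n(D) = (1/2) × 4.326 = 2.163 mol
mass = 2.163 × 361.50 = 781.9 g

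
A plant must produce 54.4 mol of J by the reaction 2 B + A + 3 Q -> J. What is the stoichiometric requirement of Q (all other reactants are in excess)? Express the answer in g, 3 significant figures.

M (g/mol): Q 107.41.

n(J) = 54.40 mol
n(Q) = (3/1) × 54.40 = 163.2 mol
mass = 163.2 × 107.41 = 17530 g

17500 g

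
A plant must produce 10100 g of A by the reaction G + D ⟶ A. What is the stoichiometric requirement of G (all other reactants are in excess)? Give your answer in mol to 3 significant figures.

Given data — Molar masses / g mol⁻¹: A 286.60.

35.2 mol

n(A) = 10100 / 286.60 = 35.24 mol
n(G) = (1/1) × 35.24 = 35.24 mol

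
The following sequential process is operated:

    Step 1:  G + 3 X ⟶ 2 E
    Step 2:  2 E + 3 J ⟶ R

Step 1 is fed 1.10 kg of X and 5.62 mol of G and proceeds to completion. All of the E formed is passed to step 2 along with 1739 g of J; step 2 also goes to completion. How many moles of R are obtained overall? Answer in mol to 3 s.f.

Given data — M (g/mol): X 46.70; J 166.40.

3.48 mol

Step 1:
n(X) = 1.100×1000 / 46.70 = 23.55 mol
n(G) = 5.620 mol
n/ν for X = 23.55/3 = 7.850
n/ν for G = 5.620/1 = 5.620
Smallest n/ν is G → limiting reagent.
n(E) produced = (2/1) × 5.620 = 11.24 mol
Step 2:
n(E) available = 11.24 mol
n(J) = 1739 / 166.40 = 10.45 mol
n/ν for E = 11.24/2 = 5.620
n/ν for J = 10.45/3 = 3.483
Smallest n/ν is J → limiting reagent.
n(R) = (1/3) × 10.45 = 3.483 mol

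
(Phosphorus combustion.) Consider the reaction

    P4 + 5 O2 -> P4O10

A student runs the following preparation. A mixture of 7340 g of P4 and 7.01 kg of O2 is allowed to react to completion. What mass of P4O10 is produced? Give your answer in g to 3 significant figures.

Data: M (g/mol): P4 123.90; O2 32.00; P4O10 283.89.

n(P4) = 7340 / 123.90 = 59.24 mol
n(O2) = 7.010×1000 / 32.00 = 219.1 mol
n/ν → P4: 59.24, O2: 43.82; O2 is limiting.
n(P4O10) = (1/5) × 219.1 = 43.82 mol
mass = 43.82 × 283.89 = 12440 g

12400 g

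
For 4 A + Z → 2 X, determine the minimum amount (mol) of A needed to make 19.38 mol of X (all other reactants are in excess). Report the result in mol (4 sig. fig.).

38.76 mol

n(X) = 19.38 mol
n(A) = (4/2) × 19.38 = 38.76 mol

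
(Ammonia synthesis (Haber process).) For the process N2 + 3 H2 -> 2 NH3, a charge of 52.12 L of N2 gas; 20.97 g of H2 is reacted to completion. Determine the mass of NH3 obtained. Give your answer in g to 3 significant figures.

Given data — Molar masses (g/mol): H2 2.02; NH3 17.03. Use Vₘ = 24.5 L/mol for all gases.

n(N2) = 52.12 / 24.5 = 2.127 mol
n(H2) = 20.97 / 2.02 = 10.38 mol
n/ν for N2 = 2.127/1 = 2.127
n/ν for H2 = 10.38/3 = 3.460
Smallest n/ν is N2 → limiting reagent.
n(NH3) = (2/1) × 2.127 = 4.254 mol
mass = 4.254 × 17.03 = 72.45 g

72.5 g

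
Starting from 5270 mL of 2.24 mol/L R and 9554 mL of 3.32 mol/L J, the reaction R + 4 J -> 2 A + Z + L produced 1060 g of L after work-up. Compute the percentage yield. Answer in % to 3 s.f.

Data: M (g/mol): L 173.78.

76.9 %

n(R) = 2.24 × 5270/1000 = 11.80 mol
n(J) = 3.32 × 9554/1000 = 31.72 mol
n/ν → R: 11.80, J: 7.930; J is limiting.
theoretical n(L) = (1/4) × 31.72 = 7.930 mol → 1378 g
% yield = 1060 / 1378 × 100 = 76.92 %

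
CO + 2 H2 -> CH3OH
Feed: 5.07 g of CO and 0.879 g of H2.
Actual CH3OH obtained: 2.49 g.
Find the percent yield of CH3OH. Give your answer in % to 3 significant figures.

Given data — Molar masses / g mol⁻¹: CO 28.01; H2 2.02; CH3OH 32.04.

42.9 %

n(CO) = 5.070 / 28.01 = 0.1810 mol
n(H2) = 0.8790 / 2.02 = 0.4351 mol
n/ν for CO = 0.1810/1 = 0.1810
n/ν for H2 = 0.4351/2 = 0.2176
Smallest n/ν is CO → limiting reagent.
theoretical n(CH3OH) = (1/1) × 0.1810 = 0.1810 mol → 5.799 g
% yield = 2.49 / 5.799 × 100 = 42.94 %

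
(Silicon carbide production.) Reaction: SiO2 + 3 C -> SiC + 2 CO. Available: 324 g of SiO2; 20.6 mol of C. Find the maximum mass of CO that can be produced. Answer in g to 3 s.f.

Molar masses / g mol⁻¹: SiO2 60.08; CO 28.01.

302 g

n(SiO2) = 324.0 / 60.08 = 5.393 mol
n(C) = 20.60 mol
n/ν for SiO2 = 5.393/1 = 5.393
n/ν for C = 20.60/3 = 6.867
Smallest n/ν is SiO2 → limiting reagent.
n(CO) = (2/1) × 5.393 = 10.79 mol
mass = 10.79 × 28.01 = 302.2 g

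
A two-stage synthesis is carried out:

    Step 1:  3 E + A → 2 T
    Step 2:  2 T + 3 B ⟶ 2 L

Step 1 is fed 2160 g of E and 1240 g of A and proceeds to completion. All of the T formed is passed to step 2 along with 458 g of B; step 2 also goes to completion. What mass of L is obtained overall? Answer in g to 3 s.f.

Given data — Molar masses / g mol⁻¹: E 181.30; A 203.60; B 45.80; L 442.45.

Step 1:
n(E) = 2160 / 181.30 = 11.91 mol
n(A) = 1240 / 203.60 = 6.090 mol
n/ν for E = 11.91/3 = 3.970
n/ν for A = 6.090/1 = 6.090
Smallest n/ν is E → limiting reagent.
n(T) produced = (2/3) × 11.91 = 7.940 mol
Step 2:
n(T) available = 7.940 mol
n(B) = 458.0 / 45.80 = 10.00 mol
n/ν for T = 7.940/2 = 3.970
n/ν for B = 10.00/3 = 3.333
Smallest n/ν is B → limiting reagent.
n(L) = (2/3) × 10.00 = 6.667 mol
mass = 6.667 × 442.45 = 2950 g

2950 g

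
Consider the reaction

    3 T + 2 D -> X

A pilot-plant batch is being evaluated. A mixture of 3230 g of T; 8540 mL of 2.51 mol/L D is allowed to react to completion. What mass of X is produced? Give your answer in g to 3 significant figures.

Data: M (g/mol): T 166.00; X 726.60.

n(T) = 3230 / 166.00 = 19.46 mol
n(D) = 2.51 × 8540/1000 = 21.44 mol
n/ν for T = 19.46/3 = 6.487
n/ν for D = 21.44/2 = 10.72
Smallest n/ν is T → limiting reagent.
n(X) = (1/3) × 19.46 = 6.487 mol
mass = 6.487 × 726.60 = 4713 g

4710 g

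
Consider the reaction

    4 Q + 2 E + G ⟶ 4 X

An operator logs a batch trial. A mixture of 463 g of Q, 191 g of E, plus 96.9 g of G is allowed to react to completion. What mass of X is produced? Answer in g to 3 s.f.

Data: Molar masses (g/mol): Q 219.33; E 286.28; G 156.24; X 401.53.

536 g

n(Q) = 463.0 / 219.33 = 2.111 mol
n(E) = 191.0 / 286.28 = 0.6672 mol
n(G) = 96.90 / 156.24 = 0.6202 mol
n/ν for Q = 2.111/4 = 0.5278
n/ν for E = 0.6672/2 = 0.3336
n/ν for G = 0.6202/1 = 0.6202
Smallest n/ν is E → limiting reagent.
n(X) = (4/2) × 0.6672 = 1.334 mol
mass = 1.334 × 401.53 = 535.6 g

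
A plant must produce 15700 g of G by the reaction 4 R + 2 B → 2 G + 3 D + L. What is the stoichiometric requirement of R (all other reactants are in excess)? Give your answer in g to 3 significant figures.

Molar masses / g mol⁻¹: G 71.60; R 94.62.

41500 g

n(G) = 15700 / 71.60 = 219.3 mol
n(R) = (4/2) × 219.3 = 438.6 mol
mass = 438.6 × 94.62 = 41500 g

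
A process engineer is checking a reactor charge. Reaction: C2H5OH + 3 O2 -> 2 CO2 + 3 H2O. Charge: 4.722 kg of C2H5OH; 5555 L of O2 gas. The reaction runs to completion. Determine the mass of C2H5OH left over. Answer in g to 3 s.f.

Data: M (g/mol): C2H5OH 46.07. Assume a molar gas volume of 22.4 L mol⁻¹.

n(C2H5OH) = 4.722×1000 / 46.07 = 102.5 mol
n(O2) = 5555 / 22.4 = 248.0 mol
n/ν → C2H5OH: 102.5, O2: 82.67; O2 is limiting.
C2H5OH consumed = (1/3) × 248.0 = 82.67 mol
C2H5OH remaining = 102.5 − 82.67 = 19.83 mol
mass = 19.83 × 46.07 = 913.6 g

914 g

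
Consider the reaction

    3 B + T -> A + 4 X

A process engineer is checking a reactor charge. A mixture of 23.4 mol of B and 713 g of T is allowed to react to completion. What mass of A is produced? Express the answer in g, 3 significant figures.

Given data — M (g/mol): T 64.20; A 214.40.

n(B) = 23.40 mol
n(T) = 713.0 / 64.20 = 11.11 mol
n/ν for B = 23.40/3 = 7.800
n/ν for T = 11.11/1 = 11.11
Smallest n/ν is B → limiting reagent.
n(A) = (1/3) × 23.40 = 7.800 mol
mass = 7.800 × 214.40 = 1672 g

1670 g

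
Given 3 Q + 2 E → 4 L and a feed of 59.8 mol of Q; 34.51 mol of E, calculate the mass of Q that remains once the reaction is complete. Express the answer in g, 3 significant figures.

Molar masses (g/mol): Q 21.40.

172 g

n(Q) = 59.80 mol
n(E) = 34.51 mol
n/ν for Q = 59.80/3 = 19.93
n/ν for E = 34.51/2 = 17.26
Smallest n/ν is E → limiting reagent.
Q consumed = (3/2) × 34.51 = 51.77 mol
Q remaining = 59.80 − 51.77 = 8.030 mol
mass = 8.030 × 21.40 = 171.8 g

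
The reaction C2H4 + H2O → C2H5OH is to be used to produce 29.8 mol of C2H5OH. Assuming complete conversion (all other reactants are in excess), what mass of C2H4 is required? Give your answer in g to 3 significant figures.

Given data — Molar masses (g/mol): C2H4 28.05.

n(C2H5OH) = 29.80 mol
n(C2H4) = (1/1) × 29.80 = 29.80 mol
mass = 29.80 × 28.05 = 835.9 g

836 g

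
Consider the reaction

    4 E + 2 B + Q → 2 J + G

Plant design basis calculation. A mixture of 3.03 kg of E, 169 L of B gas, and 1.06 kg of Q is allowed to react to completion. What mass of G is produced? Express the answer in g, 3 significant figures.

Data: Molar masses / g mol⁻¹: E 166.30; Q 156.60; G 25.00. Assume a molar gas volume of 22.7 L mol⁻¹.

93.1 g

n(E) = 3.030×1000 / 166.30 = 18.22 mol
n(B) = 169.0 / 22.7 = 7.445 mol
n(Q) = 1.060×1000 / 156.60 = 6.769 mol
n/ν → E: 4.555, B: 3.723, Q: 6.769; B is limiting.
n(G) = (1/2) × 7.445 = 3.723 mol
mass = 3.723 × 25.00 = 93.08 g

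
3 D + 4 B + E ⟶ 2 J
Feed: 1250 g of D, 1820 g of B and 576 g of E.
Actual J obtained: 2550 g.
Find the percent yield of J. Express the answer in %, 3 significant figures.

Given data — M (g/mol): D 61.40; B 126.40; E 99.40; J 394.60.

89.8 %

n(D) = 1250 / 61.40 = 20.36 mol
n(B) = 1820 / 126.40 = 14.40 mol
n(E) = 576.0 / 99.40 = 5.795 mol
n/ν for D = 20.36/3 = 6.787
n/ν for B = 14.40/4 = 3.600
n/ν for E = 5.795/1 = 5.795
Smallest n/ν is B → limiting reagent.
theoretical n(J) = (2/4) × 14.40 = 7.200 mol → 2841 g
% yield = 2550 / 2841 × 100 = 89.76 %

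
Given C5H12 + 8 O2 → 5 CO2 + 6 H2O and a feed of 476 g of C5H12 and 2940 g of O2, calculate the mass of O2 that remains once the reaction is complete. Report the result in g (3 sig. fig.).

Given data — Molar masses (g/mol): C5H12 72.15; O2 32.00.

1250 g

n(C5H12) = 476.0 / 72.15 = 6.597 mol
n(O2) = 2940 / 32.00 = 91.88 mol
n/ν for C5H12 = 6.597/1 = 6.597
n/ν for O2 = 91.88/8 = 11.49
Smallest n/ν is C5H12 → limiting reagent.
O2 consumed = (8/1) × 6.597 = 52.78 mol
O2 remaining = 91.88 − 52.78 = 39.10 mol
mass = 39.10 × 32.00 = 1251 g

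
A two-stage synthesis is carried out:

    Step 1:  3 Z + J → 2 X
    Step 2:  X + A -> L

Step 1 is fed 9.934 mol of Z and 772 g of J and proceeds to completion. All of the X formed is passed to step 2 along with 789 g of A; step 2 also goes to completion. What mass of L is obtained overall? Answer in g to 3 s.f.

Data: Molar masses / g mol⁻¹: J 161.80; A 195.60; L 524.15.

Step 1:
n(Z) = 9.934 mol
n(J) = 772.0 / 161.80 = 4.771 mol
n/ν for Z = 9.934/3 = 3.311
n/ν for J = 4.771/1 = 4.771
Smallest n/ν is Z → limiting reagent.
n(X) produced = (2/3) × 9.934 = 6.623 mol
Step 2:
n(X) available = 6.623 mol
n(A) = 789.0 / 195.60 = 4.034 mol
n/ν for X = 6.623/1 = 6.623
n/ν for A = 4.034/1 = 4.034
Smallest n/ν is A → limiting reagent.
n(L) = (1/1) × 4.034 = 4.034 mol
mass = 4.034 × 524.15 = 2114 g

2110 g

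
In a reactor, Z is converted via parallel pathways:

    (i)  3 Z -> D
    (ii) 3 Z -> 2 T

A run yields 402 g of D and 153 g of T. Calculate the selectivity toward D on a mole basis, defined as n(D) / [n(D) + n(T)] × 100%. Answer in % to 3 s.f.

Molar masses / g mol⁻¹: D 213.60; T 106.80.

56.8 %

n(D) = 402 / 213.60 = 1.882 mol
n(T) = 153 / 106.80 = 1.433 mol
selectivity = 1.882/(1.882+1.433) × 100 = 56.77 %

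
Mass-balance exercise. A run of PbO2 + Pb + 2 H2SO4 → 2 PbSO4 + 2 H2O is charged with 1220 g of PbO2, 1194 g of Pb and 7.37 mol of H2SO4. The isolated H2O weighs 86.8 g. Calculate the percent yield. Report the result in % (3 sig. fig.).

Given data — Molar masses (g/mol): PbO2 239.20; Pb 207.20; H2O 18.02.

n(PbO2) = 1220 / 239.20 = 5.100 mol
n(Pb) = 1194 / 207.20 = 5.763 mol
n(H2SO4) = 7.370 mol
n/ν for PbO2 = 5.100/1 = 5.100
n/ν for Pb = 5.763/1 = 5.763
n/ν for H2SO4 = 7.370/2 = 3.685
Smallest n/ν is H2SO4 → limiting reagent.
theoretical n(H2O) = (2/2) × 7.370 = 7.370 mol → 132.8 g
% yield = 86.8 / 132.8 × 100 = 65.36 %

65.4 %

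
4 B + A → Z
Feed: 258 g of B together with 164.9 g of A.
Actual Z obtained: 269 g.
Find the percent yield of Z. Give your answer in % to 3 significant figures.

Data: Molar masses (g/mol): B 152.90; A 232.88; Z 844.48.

n(B) = 258.0 / 152.90 = 1.687 mol
n(A) = 164.9 / 232.88 = 0.7081 mol
n/ν for B = 1.687/4 = 0.4218
n/ν for A = 0.7081/1 = 0.7081
Smallest n/ν is B → limiting reagent.
theoretical n(Z) = (1/4) × 1.687 = 0.4218 mol → 356.2 g
% yield = 269 / 356.2 × 100 = 75.52 %

75.5 %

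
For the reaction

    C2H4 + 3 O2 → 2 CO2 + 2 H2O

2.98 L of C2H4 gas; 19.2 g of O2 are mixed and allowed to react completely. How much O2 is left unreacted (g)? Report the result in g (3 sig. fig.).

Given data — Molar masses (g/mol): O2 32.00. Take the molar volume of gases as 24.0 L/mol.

n(C2H4) = 2.980 / 24.0 = 0.1242 mol
n(O2) = 19.20 / 32.00 = 0.6000 mol
n/ν for C2H4 = 0.1242/1 = 0.1242
n/ν for O2 = 0.6000/3 = 0.2000
Smallest n/ν is C2H4 → limiting reagent.
O2 consumed = (3/1) × 0.1242 = 0.3726 mol
O2 remaining = 0.6000 − 0.3726 = 0.2274 mol
mass = 0.2274 × 32.00 = 7.277 g

7.28 g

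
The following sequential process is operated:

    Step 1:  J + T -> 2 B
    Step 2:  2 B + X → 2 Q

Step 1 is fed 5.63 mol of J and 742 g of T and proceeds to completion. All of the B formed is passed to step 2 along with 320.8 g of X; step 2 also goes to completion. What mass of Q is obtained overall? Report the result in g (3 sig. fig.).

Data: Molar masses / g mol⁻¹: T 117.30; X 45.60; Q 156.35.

1760 g

Step 1:
n(J) = 5.630 mol
n(T) = 742.0 / 117.30 = 6.326 mol
n/ν for J = 5.630/1 = 5.630
n/ν for T = 6.326/1 = 6.326
Smallest n/ν is J → limiting reagent.
n(B) produced = (2/1) × 5.630 = 11.26 mol
Step 2:
n(B) available = 11.26 mol
n(X) = 320.8 / 45.60 = 7.035 mol
n/ν for B = 11.26/2 = 5.630
n/ν for X = 7.035/1 = 7.035
Smallest n/ν is B → limiting reagent.
n(Q) = (2/2) × 11.26 = 11.26 mol
mass = 11.26 × 156.35 = 1761 g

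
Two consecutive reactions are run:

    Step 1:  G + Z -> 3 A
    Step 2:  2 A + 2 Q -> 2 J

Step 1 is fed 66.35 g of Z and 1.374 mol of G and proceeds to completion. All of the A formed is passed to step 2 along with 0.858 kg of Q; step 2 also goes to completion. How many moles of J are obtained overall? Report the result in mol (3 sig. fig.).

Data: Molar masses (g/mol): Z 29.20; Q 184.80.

4.12 mol

Step 1:
n(Z) = 66.35 / 29.20 = 2.272 mol
n(G) = 1.374 mol
n/ν → Z: 2.272, G: 1.374; G is limiting.
n(A) produced = (3/1) × 1.374 = 4.122 mol
Step 2:
n(A) available = 4.122 mol
n(Q) = 0.8580×1000 / 184.80 = 4.643 mol
n/ν → A: 2.061, Q: 2.322; A is limiting.
n(J) = (2/2) × 4.122 = 4.122 mol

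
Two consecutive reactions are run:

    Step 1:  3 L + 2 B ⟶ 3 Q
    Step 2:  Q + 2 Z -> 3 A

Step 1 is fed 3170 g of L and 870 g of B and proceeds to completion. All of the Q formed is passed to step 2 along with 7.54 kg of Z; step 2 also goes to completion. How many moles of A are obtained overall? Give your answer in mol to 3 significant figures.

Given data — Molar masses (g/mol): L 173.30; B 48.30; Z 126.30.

54.9 mol

Step 1:
n(L) = 3170 / 173.30 = 18.29 mol
n(B) = 870.0 / 48.30 = 18.01 mol
n/ν for L = 18.29/3 = 6.097
n/ν for B = 18.01/2 = 9.005
Smallest n/ν is L → limiting reagent.
n(Q) produced = (3/3) × 18.29 = 18.29 mol
Step 2:
n(Q) available = 18.29 mol
n(Z) = 7.540×1000 / 126.30 = 59.70 mol
n/ν for Q = 18.29/1 = 18.29
n/ν for Z = 59.70/2 = 29.85
Smallest n/ν is Q → limiting reagent.
n(A) = (3/1) × 18.29 = 54.87 mol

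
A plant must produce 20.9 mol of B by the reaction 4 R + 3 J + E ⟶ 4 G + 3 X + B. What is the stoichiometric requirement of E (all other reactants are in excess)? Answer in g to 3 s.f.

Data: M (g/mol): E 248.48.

5190 g

n(B) = 20.90 mol
n(E) = (1/1) × 20.90 = 20.90 mol
mass = 20.90 × 248.48 = 5193 g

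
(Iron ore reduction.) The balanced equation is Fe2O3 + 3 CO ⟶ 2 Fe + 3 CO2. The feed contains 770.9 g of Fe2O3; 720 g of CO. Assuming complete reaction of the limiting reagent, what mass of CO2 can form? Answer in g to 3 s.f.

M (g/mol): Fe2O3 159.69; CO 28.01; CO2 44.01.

n(Fe2O3) = 770.9 / 159.69 = 4.827 mol
n(CO) = 720.0 / 28.01 = 25.71 mol
n/ν for Fe2O3 = 4.827/1 = 4.827
n/ν for CO = 25.71/3 = 8.570
Smallest n/ν is Fe2O3 → limiting reagent.
n(CO2) = (3/1) × 4.827 = 14.48 mol
mass = 14.48 × 44.01 = 637.3 g

637 g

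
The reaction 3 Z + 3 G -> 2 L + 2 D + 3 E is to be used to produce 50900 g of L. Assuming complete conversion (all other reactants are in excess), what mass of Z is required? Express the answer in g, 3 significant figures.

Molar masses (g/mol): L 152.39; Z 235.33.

n(L) = 50900 / 152.39 = 334.0 mol
n(Z) = (3/2) × 334.0 = 501.0 mol
mass = 501.0 × 235.33 = 117900 g

118000 g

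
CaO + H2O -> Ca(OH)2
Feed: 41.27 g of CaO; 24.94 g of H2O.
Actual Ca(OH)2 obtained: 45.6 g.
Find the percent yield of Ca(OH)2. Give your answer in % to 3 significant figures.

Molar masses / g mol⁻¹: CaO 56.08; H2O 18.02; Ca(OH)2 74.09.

83.6 %

n(CaO) = 41.27 / 56.08 = 0.7359 mol
n(H2O) = 24.94 / 18.02 = 1.384 mol
n/ν → CaO: 0.7359, H2O: 1.384; CaO is limiting.
theoretical n(Ca(OH)2) = (1/1) × 0.7359 = 0.7359 mol → 54.52 g
% yield = 45.6 / 54.52 × 100 = 83.64 %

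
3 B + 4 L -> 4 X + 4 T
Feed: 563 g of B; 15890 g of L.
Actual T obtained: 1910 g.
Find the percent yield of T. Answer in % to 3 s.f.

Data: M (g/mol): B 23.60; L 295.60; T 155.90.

n(B) = 563.0 / 23.60 = 23.86 mol
n(L) = 15890 / 295.60 = 53.76 mol
n/ν for B = 23.86/3 = 7.953
n/ν for L = 53.76/4 = 13.44
Smallest n/ν is B → limiting reagent.
theoretical n(T) = (4/3) × 23.86 = 31.81 mol → 4959 g
% yield = 1910 / 4959 × 100 = 38.52 %

38.5 %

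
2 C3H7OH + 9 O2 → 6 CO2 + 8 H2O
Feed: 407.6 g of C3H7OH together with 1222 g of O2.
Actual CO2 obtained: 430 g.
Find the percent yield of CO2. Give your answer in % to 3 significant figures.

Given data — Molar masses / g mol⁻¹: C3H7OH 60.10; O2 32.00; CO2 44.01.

48.0 %

n(C3H7OH) = 407.6 / 60.10 = 6.782 mol
n(O2) = 1222 / 32.00 = 38.19 mol
n/ν for C3H7OH = 6.782/2 = 3.391
n/ν for O2 = 38.19/9 = 4.243
Smallest n/ν is C3H7OH → limiting reagent.
theoretical n(CO2) = (6/2) × 6.782 = 20.35 mol → 895.6 g
% yield = 430 / 895.6 × 100 = 48.01 %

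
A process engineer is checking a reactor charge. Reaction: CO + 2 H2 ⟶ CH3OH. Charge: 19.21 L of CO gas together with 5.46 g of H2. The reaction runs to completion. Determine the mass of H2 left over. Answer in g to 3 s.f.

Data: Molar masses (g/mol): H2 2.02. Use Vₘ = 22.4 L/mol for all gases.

2.00 g

n(CO) = 19.21 / 22.4 = 0.8576 mol
n(H2) = 5.460 / 2.02 = 2.703 mol
n/ν for CO = 0.8576/1 = 0.8576
n/ν for H2 = 2.703/2 = 1.352
Smallest n/ν is CO → limiting reagent.
H2 consumed = (2/1) × 0.8576 = 1.715 mol
H2 remaining = 2.703 − 1.715 = 0.9880 mol
mass = 0.9880 × 2.02 = 1.996 g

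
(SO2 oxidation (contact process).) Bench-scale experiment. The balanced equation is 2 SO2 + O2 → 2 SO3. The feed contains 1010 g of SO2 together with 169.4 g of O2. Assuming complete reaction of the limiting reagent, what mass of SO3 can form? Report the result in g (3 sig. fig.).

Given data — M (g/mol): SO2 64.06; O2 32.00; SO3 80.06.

n(SO2) = 1010 / 64.06 = 15.77 mol
n(O2) = 169.4 / 32.00 = 5.294 mol
n/ν → SO2: 7.885, O2: 5.294; O2 is limiting.
n(SO3) = (2/1) × 5.294 = 10.59 mol
mass = 10.59 × 80.06 = 847.8 g

848 g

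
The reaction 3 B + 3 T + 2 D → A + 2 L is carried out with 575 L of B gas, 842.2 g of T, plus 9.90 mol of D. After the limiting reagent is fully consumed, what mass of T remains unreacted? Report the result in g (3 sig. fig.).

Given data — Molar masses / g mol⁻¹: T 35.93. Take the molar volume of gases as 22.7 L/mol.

309 g

n(B) = 575.0 / 22.7 = 25.33 mol
n(T) = 842.2 / 35.93 = 23.44 mol
n(D) = 9.900 mol
n/ν for B = 25.33/3 = 8.443
n/ν for T = 23.44/3 = 7.813
n/ν for D = 9.900/2 = 4.950
Smallest n/ν is D → limiting reagent.
T consumed = (3/2) × 9.900 = 14.85 mol
T remaining = 23.44 − 14.85 = 8.590 mol
mass = 8.590 × 35.93 = 308.6 g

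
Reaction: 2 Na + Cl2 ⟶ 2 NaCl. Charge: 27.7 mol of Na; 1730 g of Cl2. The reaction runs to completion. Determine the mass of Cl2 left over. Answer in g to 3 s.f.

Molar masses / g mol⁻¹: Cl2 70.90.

n(Na) = 27.70 mol
n(Cl2) = 1730 / 70.90 = 24.40 mol
n/ν for Na = 27.70/2 = 13.85
n/ν for Cl2 = 24.40/1 = 24.40
Smallest n/ν is Na → limiting reagent.
Cl2 consumed = (1/2) × 27.70 = 13.85 mol
Cl2 remaining = 24.40 − 13.85 = 10.55 mol
mass = 10.55 × 70.90 = 748.0 g

748 g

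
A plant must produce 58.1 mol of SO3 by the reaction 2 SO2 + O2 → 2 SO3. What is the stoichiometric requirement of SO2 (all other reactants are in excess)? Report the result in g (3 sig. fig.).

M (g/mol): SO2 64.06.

3720 g

n(SO3) = 58.10 mol
n(SO2) = (2/2) × 58.10 = 58.10 mol
mass = 58.10 × 64.06 = 3722 g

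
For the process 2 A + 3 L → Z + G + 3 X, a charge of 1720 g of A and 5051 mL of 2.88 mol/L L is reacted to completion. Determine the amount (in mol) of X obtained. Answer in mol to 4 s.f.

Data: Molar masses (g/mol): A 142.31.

n(A) = 1720 / 142.31 = 12.09 mol
n(L) = 2.88 × 5051/1000 = 14.55 mol
n/ν → A: 6.045, L: 4.850; L is limiting.
n(X) = (3/3) × 14.55 = 14.55 mol

14.55 mol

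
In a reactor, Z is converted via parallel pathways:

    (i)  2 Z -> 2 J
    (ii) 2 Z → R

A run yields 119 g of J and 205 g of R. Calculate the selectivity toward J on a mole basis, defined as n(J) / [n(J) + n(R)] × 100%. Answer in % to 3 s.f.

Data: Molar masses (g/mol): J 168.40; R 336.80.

53.7 %

n(J) = 119 / 168.40 = 0.7067 mol
n(R) = 205 / 336.80 = 0.6087 mol
selectivity = 0.7067/(0.7067+0.6087) × 100 = 53.73 %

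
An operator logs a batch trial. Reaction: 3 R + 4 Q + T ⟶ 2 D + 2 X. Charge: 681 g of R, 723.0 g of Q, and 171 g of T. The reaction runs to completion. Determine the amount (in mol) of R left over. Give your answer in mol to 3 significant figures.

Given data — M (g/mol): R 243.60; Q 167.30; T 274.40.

n(R) = 681.0 / 243.60 = 2.796 mol
n(Q) = 723.0 / 167.30 = 4.322 mol
n(T) = 171.0 / 274.40 = 0.6232 mol
n/ν for R = 2.796/3 = 0.9320
n/ν for Q = 4.322/4 = 1.081
n/ν for T = 0.6232/1 = 0.6232
Smallest n/ν is T → limiting reagent.
R consumed = (3/1) × 0.6232 = 1.870 mol
R remaining = 2.796 − 1.870 = 0.9260 mol

0.926 mol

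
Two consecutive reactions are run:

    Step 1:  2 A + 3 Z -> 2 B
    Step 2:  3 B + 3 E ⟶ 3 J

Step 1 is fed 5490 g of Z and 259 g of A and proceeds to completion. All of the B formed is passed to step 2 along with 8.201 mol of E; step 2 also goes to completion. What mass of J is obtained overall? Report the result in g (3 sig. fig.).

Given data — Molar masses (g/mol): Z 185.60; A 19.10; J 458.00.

Step 1:
n(Z) = 5490 / 185.60 = 29.58 mol
n(A) = 259.0 / 19.10 = 13.56 mol
n/ν → Z: 9.860, A: 6.780; A is limiting.
n(B) produced = (2/2) × 13.56 = 13.56 mol
Step 2:
n(B) available = 13.56 mol
n(E) = 8.201 mol
n/ν → B: 4.520, E: 2.734; E is limiting.
n(J) = (3/3) × 8.201 = 8.201 mol
mass = 8.201 × 458.00 = 3756 g

3760 g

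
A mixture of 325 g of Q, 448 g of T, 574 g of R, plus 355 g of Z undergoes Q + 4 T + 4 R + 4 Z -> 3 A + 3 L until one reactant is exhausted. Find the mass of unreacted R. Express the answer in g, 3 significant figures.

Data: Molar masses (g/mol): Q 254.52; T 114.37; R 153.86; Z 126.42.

142 g

n(Q) = 325.0 / 254.52 = 1.277 mol
n(T) = 448.0 / 114.37 = 3.917 mol
n(R) = 574.0 / 153.86 = 3.731 mol
n(Z) = 355.0 / 126.42 = 2.808 mol
n/ν for Q = 1.277/1 = 1.277
n/ν for T = 3.917/4 = 0.9793
n/ν for R = 3.731/4 = 0.9328
n/ν for Z = 2.808/4 = 0.7020
Smallest n/ν is Z → limiting reagent.
R consumed = (4/4) × 2.808 = 2.808 mol
R remaining = 3.731 − 2.808 = 0.9230 mol
mass = 0.9230 × 153.86 = 142.0 g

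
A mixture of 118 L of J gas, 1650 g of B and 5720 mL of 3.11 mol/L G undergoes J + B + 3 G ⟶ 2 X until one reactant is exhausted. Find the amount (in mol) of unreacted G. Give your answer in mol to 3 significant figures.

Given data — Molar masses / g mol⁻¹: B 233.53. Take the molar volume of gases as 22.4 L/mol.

1.99 mol

n(J) = 118.0 / 22.4 = 5.268 mol
n(B) = 1650 / 233.53 = 7.065 mol
n(G) = 3.11 × 5720/1000 = 17.79 mol
n/ν for J = 5.268/1 = 5.268
n/ν for B = 7.065/1 = 7.065
n/ν for G = 17.79/3 = 5.930
Smallest n/ν is J → limiting reagent.
G consumed = (3/1) × 5.268 = 15.80 mol
G remaining = 17.79 − 15.80 = 1.990 mol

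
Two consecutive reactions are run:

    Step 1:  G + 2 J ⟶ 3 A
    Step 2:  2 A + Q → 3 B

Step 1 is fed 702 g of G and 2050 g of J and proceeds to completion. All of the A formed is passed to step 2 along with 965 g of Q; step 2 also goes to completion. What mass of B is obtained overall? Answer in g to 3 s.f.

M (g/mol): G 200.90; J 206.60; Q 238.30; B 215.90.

2620 g

Step 1:
n(G) = 702.0 / 200.90 = 3.494 mol
n(J) = 2050 / 206.60 = 9.923 mol
n/ν → G: 3.494, J: 4.962; G is limiting.
n(A) produced = (3/1) × 3.494 = 10.48 mol
Step 2:
n(A) available = 10.48 mol
n(Q) = 965.0 / 238.30 = 4.050 mol
n/ν → A: 5.240, Q: 4.050; Q is limiting.
n(B) = (3/1) × 4.050 = 12.15 mol
mass = 12.15 × 215.90 = 2623 g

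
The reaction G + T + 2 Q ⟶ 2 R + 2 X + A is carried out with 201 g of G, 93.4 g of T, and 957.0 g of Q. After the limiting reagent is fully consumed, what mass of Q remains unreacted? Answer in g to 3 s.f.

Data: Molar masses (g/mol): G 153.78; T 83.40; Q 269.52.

353 g

n(G) = 201.0 / 153.78 = 1.307 mol
n(T) = 93.40 / 83.40 = 1.120 mol
n(Q) = 957.0 / 269.52 = 3.551 mol
n/ν for G = 1.307/1 = 1.307
n/ν for T = 1.120/1 = 1.120
n/ν for Q = 3.551/2 = 1.776
Smallest n/ν is T → limiting reagent.
Q consumed = (2/1) × 1.120 = 2.240 mol
Q remaining = 3.551 − 2.240 = 1.311 mol
mass = 1.311 × 269.52 = 353.3 g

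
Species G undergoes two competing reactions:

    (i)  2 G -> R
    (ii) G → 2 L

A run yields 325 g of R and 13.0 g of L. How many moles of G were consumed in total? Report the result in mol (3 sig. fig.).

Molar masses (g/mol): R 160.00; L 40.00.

n(R) = 325 / 160.00 = 2.031 mol
n(L) = 13.0 / 40.00 = 0.3250 mol
n(G) via (i) = (2/1)×2.031 = 4.062 mol
n(G) via (ii) = (1/2)×0.3250 = 0.1625 mol
total n(G) = 4.062 + 0.1625 = 4.225 mol

4.23 mol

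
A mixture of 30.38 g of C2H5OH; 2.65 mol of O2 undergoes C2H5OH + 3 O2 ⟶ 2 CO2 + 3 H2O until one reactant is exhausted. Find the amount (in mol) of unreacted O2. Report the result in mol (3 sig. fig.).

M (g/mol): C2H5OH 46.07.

n(C2H5OH) = 30.38 / 46.07 = 0.6594 mol
n(O2) = 2.650 mol
n/ν for C2H5OH = 0.6594/1 = 0.6594
n/ν for O2 = 2.650/3 = 0.8833
Smallest n/ν is C2H5OH → limiting reagent.
O2 consumed = (3/1) × 0.6594 = 1.978 mol
O2 remaining = 2.650 − 1.978 = 0.6720 mol

0.672 mol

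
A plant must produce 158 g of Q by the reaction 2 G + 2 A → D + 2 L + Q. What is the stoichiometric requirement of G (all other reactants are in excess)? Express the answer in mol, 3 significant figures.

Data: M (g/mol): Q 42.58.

n(Q) = 158 / 42.58 = 3.711 mol
n(G) = (2/1) × 3.711 = 7.422 mol

7.42 mol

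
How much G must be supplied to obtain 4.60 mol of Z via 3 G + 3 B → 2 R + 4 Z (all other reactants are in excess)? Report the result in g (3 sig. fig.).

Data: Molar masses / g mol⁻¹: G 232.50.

802 g

n(Z) = 4.600 mol
n(G) = (3/4) × 4.600 = 3.450 mol
mass = 3.450 × 232.50 = 802.1 g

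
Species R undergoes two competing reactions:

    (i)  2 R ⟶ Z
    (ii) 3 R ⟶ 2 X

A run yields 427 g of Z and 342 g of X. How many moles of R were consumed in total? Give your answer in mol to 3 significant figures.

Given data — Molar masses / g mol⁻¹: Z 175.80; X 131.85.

n(Z) = 427 / 175.80 = 2.429 mol
n(X) = 342 / 131.85 = 2.594 mol
n(R) via (i) = (2/1)×2.429 = 4.858 mol
n(R) via (ii) = (3/2)×2.594 = 3.891 mol
total n(R) = 4.858 + 3.891 = 8.749 mol

8.75 mol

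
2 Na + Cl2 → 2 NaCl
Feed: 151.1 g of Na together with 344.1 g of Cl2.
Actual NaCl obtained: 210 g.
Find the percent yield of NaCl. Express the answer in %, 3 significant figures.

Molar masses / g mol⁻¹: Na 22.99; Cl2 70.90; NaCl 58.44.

n(Na) = 151.1 / 22.99 = 6.572 mol
n(Cl2) = 344.1 / 70.90 = 4.853 mol
n/ν → Na: 3.286, Cl2: 4.853; Na is limiting.
theoretical n(NaCl) = (2/2) × 6.572 = 6.572 mol → 384.1 g
% yield = 210 / 384.1 × 100 = 54.67 %

54.7 %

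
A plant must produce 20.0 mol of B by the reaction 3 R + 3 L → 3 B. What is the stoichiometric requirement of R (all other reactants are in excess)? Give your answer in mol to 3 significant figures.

20.0 mol

n(B) = 20.00 mol
n(R) = (3/3) × 20.00 = 20.00 mol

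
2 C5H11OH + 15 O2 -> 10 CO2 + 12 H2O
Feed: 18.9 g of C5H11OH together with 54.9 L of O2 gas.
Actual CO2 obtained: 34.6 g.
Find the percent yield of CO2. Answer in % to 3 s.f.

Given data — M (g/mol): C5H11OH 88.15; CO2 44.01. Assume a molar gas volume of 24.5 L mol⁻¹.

n(C5H11OH) = 18.90 / 88.15 = 0.2144 mol
n(O2) = 54.90 / 24.5 = 2.241 mol
n/ν → C5H11OH: 0.1072, O2: 0.1494; C5H11OH is limiting.
theoretical n(CO2) = (10/2) × 0.2144 = 1.072 mol → 47.18 g
% yield = 34.6 / 47.18 × 100 = 73.34 %

73.3 %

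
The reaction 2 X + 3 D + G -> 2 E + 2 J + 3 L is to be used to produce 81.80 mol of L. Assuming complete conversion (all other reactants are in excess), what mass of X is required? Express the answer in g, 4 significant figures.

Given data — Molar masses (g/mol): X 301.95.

16470 g

n(L) = 81.80 mol
n(X) = (2/3) × 81.80 = 54.53 mol
mass = 54.53 × 301.95 = 16470 g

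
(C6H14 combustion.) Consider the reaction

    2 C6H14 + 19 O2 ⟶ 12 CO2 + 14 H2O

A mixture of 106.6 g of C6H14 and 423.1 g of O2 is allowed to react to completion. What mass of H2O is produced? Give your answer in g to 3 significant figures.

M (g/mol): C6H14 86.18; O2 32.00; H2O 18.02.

n(C6H14) = 106.6 / 86.18 = 1.237 mol
n(O2) = 423.1 / 32.00 = 13.22 mol
n/ν → C6H14: 0.6185, O2: 0.6958; C6H14 is limiting.
n(H2O) = (14/2) × 1.237 = 8.659 mol
mass = 8.659 × 18.02 = 156.0 g

156 g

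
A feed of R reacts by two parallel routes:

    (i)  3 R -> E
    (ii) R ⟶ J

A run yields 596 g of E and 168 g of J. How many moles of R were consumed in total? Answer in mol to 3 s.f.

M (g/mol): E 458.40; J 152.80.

n(E) = 596 / 458.40 = 1.300 mol
n(J) = 168 / 152.80 = 1.099 mol
n(R) via (i) = (3/1)×1.300 = 3.900 mol
n(R) via (ii) = (1/1)×1.099 = 1.099 mol
total n(R) = 3.900 + 1.099 = 4.999 mol

5.00 mol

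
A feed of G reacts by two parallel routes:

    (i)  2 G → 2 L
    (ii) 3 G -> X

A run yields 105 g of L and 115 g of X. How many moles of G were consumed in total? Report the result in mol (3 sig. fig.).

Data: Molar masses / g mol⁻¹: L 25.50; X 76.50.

n(L) = 105 / 25.50 = 4.118 mol
n(X) = 115 / 76.50 = 1.503 mol
n(G) via (i) = (2/2)×4.118 = 4.118 mol
n(G) via (ii) = (3/1)×1.503 = 4.509 mol
total n(G) = 4.118 + 4.509 = 8.627 mol

8.63 mol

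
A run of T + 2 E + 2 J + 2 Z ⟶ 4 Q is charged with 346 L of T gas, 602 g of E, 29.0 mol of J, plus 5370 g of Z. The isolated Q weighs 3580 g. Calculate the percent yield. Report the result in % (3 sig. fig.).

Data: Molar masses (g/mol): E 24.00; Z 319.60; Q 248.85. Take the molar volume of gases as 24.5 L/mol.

n(T) = 346.0 / 24.5 = 14.12 mol
n(E) = 602.0 / 24.00 = 25.08 mol
n(J) = 29.00 mol
n(Z) = 5370 / 319.60 = 16.80 mol
n/ν → T: 14.12, E: 12.54, J: 14.50, Z: 8.400; Z is limiting.
theoretical n(Q) = (4/2) × 16.80 = 33.60 mol → 8361 g
% yield = 3580 / 8361 × 100 = 42.82 %

42.8 %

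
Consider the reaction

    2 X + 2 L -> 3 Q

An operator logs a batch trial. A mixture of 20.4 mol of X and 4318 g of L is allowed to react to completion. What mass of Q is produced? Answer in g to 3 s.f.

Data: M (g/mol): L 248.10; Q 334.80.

n(X) = 20.40 mol
n(L) = 4318 / 248.10 = 17.40 mol
n/ν for X = 20.40/2 = 10.20
n/ν for L = 17.40/2 = 8.700
Smallest n/ν is L → limiting reagent.
n(Q) = (3/2) × 17.40 = 26.10 mol
mass = 26.10 × 334.80 = 8738 g

8740 g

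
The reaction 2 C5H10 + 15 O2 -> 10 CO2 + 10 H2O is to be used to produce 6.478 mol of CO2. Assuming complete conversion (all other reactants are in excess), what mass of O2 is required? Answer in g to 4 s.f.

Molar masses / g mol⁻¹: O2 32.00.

310.9 g

n(CO2) = 6.478 mol
n(O2) = (15/10) × 6.478 = 9.717 mol
mass = 9.717 × 32.00 = 310.9 g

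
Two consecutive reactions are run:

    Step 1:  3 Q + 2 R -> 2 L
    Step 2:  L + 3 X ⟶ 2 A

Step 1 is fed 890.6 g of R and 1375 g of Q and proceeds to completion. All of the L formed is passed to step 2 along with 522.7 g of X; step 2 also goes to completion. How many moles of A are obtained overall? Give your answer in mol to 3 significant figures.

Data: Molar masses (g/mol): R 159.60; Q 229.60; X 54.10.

Step 1:
n(R) = 890.6 / 159.60 = 5.580 mol
n(Q) = 1375 / 229.60 = 5.989 mol
n/ν for R = 5.580/2 = 2.790
n/ν for Q = 5.989/3 = 1.996
Smallest n/ν is Q → limiting reagent.
n(L) produced = (2/3) × 5.989 = 3.993 mol
Step 2:
n(L) available = 3.993 mol
n(X) = 522.7 / 54.10 = 9.662 mol
n/ν for L = 3.993/1 = 3.993
n/ν for X = 9.662/3 = 3.221
Smallest n/ν is X → limiting reagent.
n(A) = (2/3) × 9.662 = 6.441 mol

6.44 mol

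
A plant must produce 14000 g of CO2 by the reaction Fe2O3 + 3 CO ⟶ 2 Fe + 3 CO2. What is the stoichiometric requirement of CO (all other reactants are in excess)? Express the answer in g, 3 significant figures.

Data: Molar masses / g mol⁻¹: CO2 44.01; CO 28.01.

8910 g

n(CO2) = 14000 / 44.01 = 318.1 mol
n(CO) = (3/3) × 318.1 = 318.1 mol
mass = 318.1 × 28.01 = 8910 g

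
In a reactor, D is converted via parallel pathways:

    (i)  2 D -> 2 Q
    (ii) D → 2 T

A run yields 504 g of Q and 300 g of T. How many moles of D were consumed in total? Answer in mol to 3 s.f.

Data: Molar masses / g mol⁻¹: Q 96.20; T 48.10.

8.36 mol

n(Q) = 504 / 96.20 = 5.239 mol
n(T) = 300 / 48.10 = 6.237 mol
n(D) via (i) = (2/2)×5.239 = 5.239 mol
n(D) via (ii) = (1/2)×6.237 = 3.119 mol
total n(D) = 5.239 + 3.119 = 8.358 mol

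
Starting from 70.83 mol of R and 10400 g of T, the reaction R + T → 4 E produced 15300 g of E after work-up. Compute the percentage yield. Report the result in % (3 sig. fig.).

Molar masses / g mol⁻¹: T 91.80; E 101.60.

n(R) = 70.83 mol
n(T) = 10400 / 91.80 = 113.3 mol
n/ν for R = 70.83/1 = 70.83
n/ν for T = 113.3/1 = 113.3
Smallest n/ν is R → limiting reagent.
theoretical n(E) = (4/1) × 70.83 = 283.3 mol → 28780 g
% yield = 15300 / 28780 × 100 = 53.16 %

53.2 %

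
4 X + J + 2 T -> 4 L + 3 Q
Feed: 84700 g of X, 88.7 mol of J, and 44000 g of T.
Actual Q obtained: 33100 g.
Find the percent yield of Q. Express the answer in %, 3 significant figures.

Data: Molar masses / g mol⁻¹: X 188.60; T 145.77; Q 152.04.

n(X) = 84700 / 188.60 = 449.1 mol
n(J) = 88.70 mol
n(T) = 44000 / 145.77 = 301.8 mol
n/ν for X = 449.1/4 = 112.3
n/ν for J = 88.70/1 = 88.70
n/ν for T = 301.8/2 = 150.9
Smallest n/ν is J → limiting reagent.
theoretical n(Q) = (3/1) × 88.70 = 266.1 mol → 40460 g
% yield = 33100 / 40460 × 100 = 81.81 %

81.8 %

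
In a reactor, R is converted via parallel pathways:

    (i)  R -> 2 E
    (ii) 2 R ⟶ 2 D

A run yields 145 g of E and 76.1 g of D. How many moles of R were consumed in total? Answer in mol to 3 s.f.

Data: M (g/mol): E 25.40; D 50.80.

n(E) = 145 / 25.40 = 5.709 mol
n(D) = 76.1 / 50.80 = 1.498 mol
n(R) via (i) = (1/2)×5.709 = 2.855 mol
n(R) via (ii) = (2/2)×1.498 = 1.498 mol
total n(R) = 2.855 + 1.498 = 4.353 mol

4.35 mol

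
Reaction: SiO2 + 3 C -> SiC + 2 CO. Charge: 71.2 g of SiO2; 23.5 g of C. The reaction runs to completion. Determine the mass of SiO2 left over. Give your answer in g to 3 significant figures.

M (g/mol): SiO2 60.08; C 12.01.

n(SiO2) = 71.20 / 60.08 = 1.185 mol
n(C) = 23.50 / 12.01 = 1.957 mol
n/ν for SiO2 = 1.185/1 = 1.185
n/ν for C = 1.957/3 = 0.6523
Smallest n/ν is C → limiting reagent.
SiO2 consumed = (1/3) × 1.957 = 0.6523 mol
SiO2 remaining = 1.185 − 0.6523 = 0.5327 mol
mass = 0.5327 × 60.08 = 32.00 g

32.0 g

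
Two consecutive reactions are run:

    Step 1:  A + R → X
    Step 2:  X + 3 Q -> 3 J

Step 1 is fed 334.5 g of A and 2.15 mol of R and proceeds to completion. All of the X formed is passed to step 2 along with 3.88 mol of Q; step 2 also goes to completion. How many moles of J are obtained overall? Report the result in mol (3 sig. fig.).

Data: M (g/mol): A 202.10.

3.88 mol

Step 1:
n(A) = 334.5 / 202.10 = 1.655 mol
n(R) = 2.150 mol
n/ν → A: 1.655, R: 2.150; A is limiting.
n(X) produced = (1/1) × 1.655 = 1.655 mol
Step 2:
n(X) available = 1.655 mol
n(Q) = 3.880 mol
n/ν → X: 1.655, Q: 1.293; Q is limiting.
n(J) = (3/3) × 3.880 = 3.880 mol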